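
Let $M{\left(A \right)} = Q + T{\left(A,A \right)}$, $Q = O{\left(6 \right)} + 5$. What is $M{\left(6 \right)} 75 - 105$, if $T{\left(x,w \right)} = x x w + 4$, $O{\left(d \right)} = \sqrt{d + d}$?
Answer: $16770 + 150 \sqrt{3} \approx 17030.0$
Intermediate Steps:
$O{\left(d \right)} = \sqrt{2} \sqrt{d}$ ($O{\left(d \right)} = \sqrt{2 d} = \sqrt{2} \sqrt{d}$)
$T{\left(x,w \right)} = 4 + w x^{2}$ ($T{\left(x,w \right)} = x^{2} w + 4 = w x^{2} + 4 = 4 + w x^{2}$)
$Q = 5 + 2 \sqrt{3}$ ($Q = \sqrt{2} \sqrt{6} + 5 = 2 \sqrt{3} + 5 = 5 + 2 \sqrt{3} \approx 8.4641$)
$M{\left(A \right)} = 9 + A^{3} + 2 \sqrt{3}$ ($M{\left(A \right)} = \left(5 + 2 \sqrt{3}\right) + \left(4 + A A^{2}\right) = \left(5 + 2 \sqrt{3}\right) + \left(4 + A^{3}\right) = 9 + A^{3} + 2 \sqrt{3}$)
$M{\left(6 \right)} 75 - 105 = \left(9 + 6^{3} + 2 \sqrt{3}\right) 75 - 105 = \left(9 + 216 + 2 \sqrt{3}\right) 75 - 105 = \left(225 + 2 \sqrt{3}\right) 75 - 105 = \left(16875 + 150 \sqrt{3}\right) - 105 = 16770 + 150 \sqrt{3}$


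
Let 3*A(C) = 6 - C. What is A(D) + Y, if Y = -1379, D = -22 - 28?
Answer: -4081/3 ≈ -1360.3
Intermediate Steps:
D = -50
A(C) = 2 - C/3 (A(C) = (6 - C)/3 = 2 - C/3)
A(D) + Y = (2 - 1/3*(-50)) - 1379 = (2 + 50/3) - 1379 = 56/3 - 1379 = -4081/3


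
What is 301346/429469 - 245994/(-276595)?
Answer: 188997594056/118788978055 ≈ 1.5910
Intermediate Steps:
301346/429469 - 245994/(-276595) = 301346*(1/429469) - 245994*(-1/276595) = 301346/429469 + 245994/276595 = 188997594056/118788978055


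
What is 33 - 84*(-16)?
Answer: 1377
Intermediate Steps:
33 - 84*(-16) = 33 - 42*(-32) = 33 + 1344 = 1377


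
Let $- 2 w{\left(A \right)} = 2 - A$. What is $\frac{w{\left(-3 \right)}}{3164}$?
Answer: $- \frac{5}{6328} \approx -0.00079014$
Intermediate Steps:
$w{\left(A \right)} = -1 + \frac{A}{2}$ ($w{\left(A \right)} = - \frac{2 - A}{2} = -1 + \frac{A}{2}$)
$\frac{w{\left(-3 \right)}}{3164} = \frac{-1 + \frac{1}{2} \left(-3\right)}{3164} = \left(-1 - \frac{3}{2}\right) \frac{1}{3164} = \left(- \frac{5}{2}\right) \frac{1}{3164} = - \frac{5}{6328}$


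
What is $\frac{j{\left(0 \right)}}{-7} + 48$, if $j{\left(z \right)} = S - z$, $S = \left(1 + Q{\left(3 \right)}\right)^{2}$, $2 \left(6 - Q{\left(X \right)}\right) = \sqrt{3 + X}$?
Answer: $\frac{571}{14} + \sqrt{6} \approx 43.235$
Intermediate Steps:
$Q{\left(X \right)} = 6 - \frac{\sqrt{3 + X}}{2}$
$S = \left(7 - \frac{\sqrt{6}}{2}\right)^{2}$ ($S = \left(1 + \left(6 - \frac{\sqrt{3 + 3}}{2}\right)\right)^{2} = \left(1 + \left(6 - \frac{\sqrt{6}}{2}\right)\right)^{2} = \left(7 - \frac{\sqrt{6}}{2}\right)^{2} \approx 33.354$)
$j{\left(z \right)} = - z + \frac{\left(14 - \sqrt{6}\right)^{2}}{4}$ ($j{\left(z \right)} = \frac{\left(14 - \sqrt{6}\right)^{2}}{4} - z = - z + \frac{\left(14 - \sqrt{6}\right)^{2}}{4}$)
$\frac{j{\left(0 \right)}}{-7} + 48 = \frac{\frac{101}{2} - 0 - 7 \sqrt{6}}{-7} + 48 = - \frac{\frac{101}{2} + 0 - 7 \sqrt{6}}{7} + 48 = - \frac{\frac{101}{2} - 7 \sqrt{6}}{7} + 48 = \left(- \frac{101}{14} + \sqrt{6}\right) + 48 = \frac{571}{14} + \sqrt{6}$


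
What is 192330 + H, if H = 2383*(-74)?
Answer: 15988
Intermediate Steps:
H = -176342
192330 + H = 192330 - 176342 = 15988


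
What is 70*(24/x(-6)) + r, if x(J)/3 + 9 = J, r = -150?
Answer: -562/3 ≈ -187.33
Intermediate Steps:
x(J) = -27 + 3*J
70*(24/x(-6)) + r = 70*(24/(-27 + 3*(-6))) - 150 = 70*(24/(-27 - 18)) - 150 = 70*(24/(-45)) - 150 = 70*(24*(-1/45)) - 150 = 70*(-8/15) - 150 = -112/3 - 150 = -562/3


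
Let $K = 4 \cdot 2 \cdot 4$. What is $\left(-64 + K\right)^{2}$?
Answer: $1024$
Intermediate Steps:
$K = 32$ ($K = 8 \cdot 4 = 32$)
$\left(-64 + K\right)^{2} = \left(-64 + 32\right)^{2} = \left(-32\right)^{2} = 1024$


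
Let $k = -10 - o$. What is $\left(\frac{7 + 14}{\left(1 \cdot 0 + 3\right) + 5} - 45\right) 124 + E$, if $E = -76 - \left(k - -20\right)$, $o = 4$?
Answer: $- \frac{10673}{2} \approx -5336.5$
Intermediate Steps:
$k = -14$ ($k = -10 - 4 = -14$)
$E = -82$ ($E = -76 - \left(-14 - -20\right) = -76 - \left(-14 + 20\right) = -76 - 6 = -82$)
$\left(\frac{7 + 14}{\left(1 \cdot 0 + 3\right) + 5} - 45\right) 124 + E = \left(\frac{7 + 14}{\left(1 \cdot 0 + 3\right) + 5} - 45\right) 124 - 82 = \left(\frac{21}{\left(0 + 3\right) + 5} - 45\right) 124 - 82 = \left(\frac{21}{3 + 5} - 45\right) 124 - 82 = \left(\frac{21}{8} - 45\right) 124 - 82 = \left(- \frac{339}{8}\right) 124 - 82 = - \frac{10509}{2} - 82 = - \frac{10673}{2}$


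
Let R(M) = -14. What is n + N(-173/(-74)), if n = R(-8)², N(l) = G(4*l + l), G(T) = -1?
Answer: 195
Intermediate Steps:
N(l) = -1
n = 196 (n = (-14)² = 196)
n + N(-173/(-74)) = 196 - 1 = 195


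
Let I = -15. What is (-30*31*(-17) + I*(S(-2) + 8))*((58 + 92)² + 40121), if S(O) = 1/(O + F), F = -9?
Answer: 10808697705/11 ≈ 9.8261e+8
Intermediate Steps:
S(O) = 1/(-9 + O) (S(O) = 1/(O - 9) = 1/(-9 + O))
(-30*31*(-17) + I*(S(-2) + 8))*((58 + 92)² + 40121) = (-30*31*(-17) - 15*(1/(-9 - 2) + 8))*((58 + 92)² + 40121) = (-930*(-17) - 15*(1/(-11) + 8))*(150² + 40121) = (15810 - 15*(-1/11 + 8))*(22500 + 40121) = (15810 - 15*87/11)*62621 = (15810 - 1305/11)*62621 = (172605/11)*62621 = 10808697705/11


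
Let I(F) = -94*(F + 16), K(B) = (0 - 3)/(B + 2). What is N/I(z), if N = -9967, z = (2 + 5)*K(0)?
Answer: 9967/517 ≈ 19.279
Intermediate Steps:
K(B) = -3/(2 + B)
z = -21/2 (z = (2 + 5)*(-3/(2 + 0)) = 7*(-3/2) = -21/2 ≈ -10.500)
I(F) = -1504 - 94*F (I(F) = -94*(16 + F) = -1504 - 94*F)
N/I(z) = -9967/(-1504 - 94*(-21/2)) = -9967/(-1504 + 987) = -9967/(-517) = -9967*(-1/517) = 9967/517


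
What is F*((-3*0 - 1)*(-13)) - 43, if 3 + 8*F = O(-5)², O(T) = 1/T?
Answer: -4781/100 ≈ -47.810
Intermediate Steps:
F = -37/100 (F = -3/8 + (1/(-5))²/8 = -3/8 + (-⅕)²/8 = -3/8 + (⅛)*(1/25) = -3/8 + 1/200 = -37/100 ≈ -0.37000)
F*((-3*0 - 1)*(-13)) - 43 = -37*(-3*0 - 1)*(-13)/100 - 43 = -37*(0 - 1)*(-13)/100 - 43 = -(-37)*(-13)/100 - 43 = -37/100*13 - 43 = -481/100 - 43 = -4781/100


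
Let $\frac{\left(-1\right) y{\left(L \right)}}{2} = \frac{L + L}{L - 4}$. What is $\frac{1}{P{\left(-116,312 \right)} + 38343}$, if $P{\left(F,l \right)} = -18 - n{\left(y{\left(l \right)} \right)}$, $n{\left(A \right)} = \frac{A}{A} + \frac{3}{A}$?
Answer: $\frac{104}{3985773} \approx 2.6093 \cdot 10^{-5}$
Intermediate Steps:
$y{\left(L \right)} = - \frac{4 L}{-4 + L}$ ($y{\left(L \right)} = - 2 \frac{L + L}{L - 4} = - 2 \frac{2 L}{-4 + L} = - \frac{4 L}{-4 + L}$)
$n{\left(A \right)} = 1 + \frac{3}{A}$
$P{\left(F,l \right)} = -18 + \frac{\left(-4 + l\right) \left(3 - \frac{4 l}{-4 + l}\right)}{4 l}$ ($P{\left(F,l \right)} = -18 - \frac{3 - \frac{4 l}{-4 + l}}{\left(-4\right) l \frac{1}{-4 + l}} = -18 - - \frac{-4 + l}{4 l} \left(3 - \frac{4 l}{-4 + l}\right) = -18 - - \frac{\left(-4 + l\right) \left(3 - \frac{4 l}{-4 + l}\right)}{4 l} = -18 + \frac{\left(-4 + l\right) \left(3 - \frac{4 l}{-4 + l}\right)}{4 l}$)
$\frac{1}{P{\left(-116,312 \right)} + 38343} = \frac{1}{\left(- \frac{73}{4} - \frac{3}{312}\right) + 38343} = \frac{1}{\left(- \frac{73}{4} - \frac{1}{104}\right) + 38343} = \frac{1}{- \frac{1899}{104} + 38343} = \frac{1}{\frac{3985773}{104}} = \frac{104}{3985773}$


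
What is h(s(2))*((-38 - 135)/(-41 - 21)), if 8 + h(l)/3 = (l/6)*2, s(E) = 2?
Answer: -1903/31 ≈ -61.387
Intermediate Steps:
h(l) = -24 + l (h(l) = -24 + 3*((l/6)*2) = -24 + 3*(l/3) = -24 + l)
h(s(2))*((-38 - 135)/(-41 - 21)) = (-24 + 2)*((-38 - 135)/(-41 - 21)) = -(-3806)/(-62) = -(-3806)*(-1)/62 = -22*173/62 = -1903/31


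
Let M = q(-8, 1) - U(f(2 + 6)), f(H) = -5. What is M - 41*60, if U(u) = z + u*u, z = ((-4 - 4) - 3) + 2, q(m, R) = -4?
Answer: -2480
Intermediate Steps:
z = -9 (z = (-8 - 3) + 2 = -11 + 2 = -9)
U(u) = -9 + u**2 (U(u) = -9 + u*u = -9 + u**2)
M = -20 (M = -4 - (-9 + (-5)**2) = -4 - (-9 + 25) = -4 - 1*16 = -4 - 16 = -20)
M - 41*60 = -20 - 41*60 = -20 - 2460 = -2480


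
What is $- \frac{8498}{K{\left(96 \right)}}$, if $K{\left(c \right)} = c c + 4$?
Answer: $- \frac{4249}{4610} \approx -0.92169$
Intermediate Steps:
$K{\left(c \right)} = 4 + c^{2}$ ($K{\left(c \right)} = c^{2} + 4 = 4 + c^{2}$)
$- \frac{8498}{K{\left(96 \right)}} = - \frac{8498}{4 + 96^{2}} = - \frac{8498}{4 + 9216} = - \frac{8498}{9220} = \left(-8498\right) \frac{1}{9220} = - \frac{4249}{4610}$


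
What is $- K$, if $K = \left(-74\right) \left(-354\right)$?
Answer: $-26196$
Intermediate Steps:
$K = 26196$
$- K = \left(-1\right) 26196 = -26196$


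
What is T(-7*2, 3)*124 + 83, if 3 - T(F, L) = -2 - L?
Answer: 1075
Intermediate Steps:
T(F, L) = 5 + L (T(F, L) = 3 - (-2 - L) = 3 + (2 + L) = 5 + L)
T(-7*2, 3)*124 + 83 = (5 + 3)*124 + 83 = 8*124 + 83 = 992 + 83 = 1075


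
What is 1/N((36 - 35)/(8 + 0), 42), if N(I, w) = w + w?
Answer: 1/84 ≈ 0.011905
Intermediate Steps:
N(I, w) = 2*w
1/N((36 - 35)/(8 + 0), 42) = 1/(2*42) = 1/84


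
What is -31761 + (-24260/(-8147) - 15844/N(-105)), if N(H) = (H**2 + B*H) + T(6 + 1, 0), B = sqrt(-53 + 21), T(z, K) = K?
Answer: -2860935516667/90081379 - 63376*I*sqrt(2)/1160985 ≈ -31759.0 - 0.077199*I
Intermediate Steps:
B = 4*I*sqrt(2) (B = sqrt(-32) = 4*I*sqrt(2) ≈ 5.6569*I)
N(H) = H**2 + 4*I*H*sqrt(2) (N(H) = (H**2 + (4*I*sqrt(2))*H) + 0 = (H**2 + 4*I*H*sqrt(2)) + 0 = H**2 + 4*I*H*sqrt(2))
-31761 + (-24260/(-8147) - 15844/N(-105)) = -31761 + (-24260/(-8147) - 15844*(-1/(105*(-105 + 4*I*sqrt(2))))) = -31761 + (-24260*(-1/8147) - 15844/(11025 - 420*I*sqrt(2))) = -31761 + (24260/8147 - 15844/(11025 - 420*I*sqrt(2))) = -258732607/8147 - 15844/(11025 - 420*I*sqrt(2))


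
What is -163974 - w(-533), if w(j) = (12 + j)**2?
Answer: -435415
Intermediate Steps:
-163974 - w(-533) = -163974 - (12 - 533)**2 = -163974 - 1*(-521)**2 = -163974 - 1*271441 = -163974 - 271441 = -435415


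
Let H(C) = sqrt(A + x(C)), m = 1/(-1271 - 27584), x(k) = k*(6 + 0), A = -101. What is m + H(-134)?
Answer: -1/28855 + I*sqrt(905) ≈ -3.4656e-5 + 30.083*I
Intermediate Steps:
x(k) = 6*k (x(k) = k*6 = 6*k)
m = -1/28855 (m = 1/(-28855) = -1/28855 ≈ -3.4656e-5)
H(C) = sqrt(-101 + 6*C)
m + H(-134) = -1/28855 + sqrt(-101 + 6*(-134)) = -1/28855 + sqrt(-101 - 804) = -1/28855 + sqrt(-905) = -1/28855 + I*sqrt(905)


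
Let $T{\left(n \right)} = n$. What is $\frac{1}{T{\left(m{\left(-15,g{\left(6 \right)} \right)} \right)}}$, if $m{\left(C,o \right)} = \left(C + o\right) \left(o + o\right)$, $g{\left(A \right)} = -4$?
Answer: $\frac{1}{152} \approx 0.0065789$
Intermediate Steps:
$m{\left(C,o \right)} = 2 o \left(C + o\right)$ ($m{\left(C,o \right)} = \left(C + o\right) 2 o = 2 o \left(C + o\right)$)
$\frac{1}{T{\left(m{\left(-15,g{\left(6 \right)} \right)} \right)}} = \frac{1}{2 \left(-4\right) \left(-15 - 4\right)} = \frac{1}{2 \left(-4\right) \left(-19\right)} = \frac{1}{152}$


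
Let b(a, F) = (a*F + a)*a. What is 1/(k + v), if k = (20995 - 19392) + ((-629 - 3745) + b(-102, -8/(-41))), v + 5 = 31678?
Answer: 41/1694778 ≈ 2.4192e-5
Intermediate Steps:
v = 31673 (v = -5 + 31678 = 31673)
b(a, F) = a*(a + F*a) (b(a, F) = (F*a + a)*a = (a + F*a)*a = a*(a + F*a))
k = 396185/41 (k = (20995 - 19392) + ((-629 - 3745) + (-102)²*(1 - 8/(-41))) = 1603 + (-4374 + 10404*(1 - 8*(-1/41))) = 1603 + (-4374 + 10404*(1 + 8/41)) = 1603 + (-4374 + 10404*(49/41)) = 1603 + (-4374 + 509796/41) = 1603 + 330462/41 = 396185/41 ≈ 9663.0)
1/(k + v) = 1/(396185/41 + 31673) = 1/(1694778/41) = 41/1694778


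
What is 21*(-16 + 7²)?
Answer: 693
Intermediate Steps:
21*(-16 + 7²) = 21*(-16 + 49) = 21*33 = 693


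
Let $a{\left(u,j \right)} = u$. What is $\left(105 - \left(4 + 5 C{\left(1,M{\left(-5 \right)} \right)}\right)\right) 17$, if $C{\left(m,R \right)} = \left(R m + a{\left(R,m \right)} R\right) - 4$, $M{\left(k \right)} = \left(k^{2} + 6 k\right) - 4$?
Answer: $-4063$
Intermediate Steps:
$M{\left(k \right)} = -4 + k^{2} + 6 k$
$C{\left(m,R \right)} = -4 + R^{2} + R m$ ($C{\left(m,R \right)} = \left(R m + R R\right) - 4 = \left(R m + R^{2}\right) - 4 = \left(R^{2} + R m\right) - 4 = -4 + R^{2} + R m$)
$\left(105 - \left(4 + 5 C{\left(1,M{\left(-5 \right)} \right)}\right)\right) 17 = \left(105 - \left(4 + 5 \left(-4 + \left(-4 + \left(-5\right)^{2} + 6 \left(-5\right)\right)^{2} + \left(-4 + \left(-5\right)^{2} + 6 \left(-5\right)\right) 1\right)\right)\right) 17 = \left(105 - \left(4 + 5 \left(-4 + \left(-4 + 25 - 30\right)^{2} + \left(-4 + 25 - 30\right) 1\right)\right)\right) 17 = \left(105 - \left(4 + 5 \left(-4 + \left(-9\right)^{2} - 9\right)\right)\right) 17 = \left(105 - \left(4 + 5 \left(-4 + 81 - 9\right)\right)\right) 17 = \left(105 - 344\right) 17 = \left(-239\right) 17 = -4063$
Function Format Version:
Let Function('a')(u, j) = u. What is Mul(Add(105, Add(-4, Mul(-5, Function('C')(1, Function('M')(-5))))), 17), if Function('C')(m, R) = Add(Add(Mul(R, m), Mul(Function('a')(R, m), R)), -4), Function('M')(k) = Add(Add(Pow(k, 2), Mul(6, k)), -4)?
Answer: -4063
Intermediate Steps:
Function('M')(k) = Add(-4, Pow(k, 2), Mul(6, k))
Function('C')(m, R) = Add(-4, Pow(R, 2), Mul(R, m)) (Function('C')(m, R) = Add(Add(Mul(R, m), Mul(R, R)), -4) = Add(Add(Mul(R, m), Pow(R, 2)), -4) = Add(Add(Pow(R, 2), Mul(R, m)), -4) = Add(-4, Pow(R, 2), Mul(R, m)))
Mul(Add(105, Add(-4, Mul(-5, Function('C')(1, Function('M')(-5))))), 17) = Mul(Add(105, Add(-4, Mul(-5, Add(-4, Pow(Add(-4, Pow(-5, 2), Mul(6, -5)), 2), Mul(Add(-4, Pow(-5, 2), Mul(6, -5)), 1))))), 17) = Mul(Add(105, Add(-4, Mul(-5, Add(-4, Pow(Add(-4, 25, -30), 2), Mul(Add(-4, 25, -30), 1))))), 17) = Mul(Add(105, Add(-4, Mul(-5, Add(-4, Pow(-9, 2), Mul(-9, 1))))), 17) = Mul(Add(105, Add(-4, Mul(-5, Add(-4, 81, -9)))), 17) = Mul(Add(105, Add(-4, Mul(-5, 68))), 17) = Mul(Add(105, Add(-4, -340)), 17) = Mul(Add(105, -344), 17) = Mul(-239, 17) = -4063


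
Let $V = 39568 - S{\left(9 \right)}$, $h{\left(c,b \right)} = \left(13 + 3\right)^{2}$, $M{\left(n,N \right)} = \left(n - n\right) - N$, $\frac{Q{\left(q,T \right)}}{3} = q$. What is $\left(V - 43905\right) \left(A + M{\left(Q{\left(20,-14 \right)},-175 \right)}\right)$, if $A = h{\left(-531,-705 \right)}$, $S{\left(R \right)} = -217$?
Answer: $-1775720$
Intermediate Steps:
$Q{\left(q,T \right)} = 3 q$
$M{\left(n,N \right)} = - N$ ($M{\left(n,N \right)} = 0 - N = - N$)
$h{\left(c,b \right)} = 256$ ($h{\left(c,b \right)} = 16^{2} = 256$)
$V = 39785$ ($V = 39568 - -217 = 39568 + 217 = 39785$)
$A = 256$
$\left(V - 43905\right) \left(A + M{\left(Q{\left(20,-14 \right)},-175 \right)}\right) = \left(39785 - 43905\right) \left(256 - -175\right) = - 4120 \left(256 + 175\right) = \left(-4120\right) 431 = -1775720$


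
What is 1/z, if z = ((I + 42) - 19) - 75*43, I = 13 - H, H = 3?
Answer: -1/3192 ≈ -0.00031328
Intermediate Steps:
I = 10 (I = 13 - 1*3 = 13 - 3 = 10)
z = -3192 (z = ((10 + 42) - 19) - 75*43 = (52 - 19) - 3225 = 33 - 3225 = -3192)
1/z = 1/(-3192) = -1/3192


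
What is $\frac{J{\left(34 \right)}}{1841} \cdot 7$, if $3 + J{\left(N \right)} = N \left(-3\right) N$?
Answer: $- \frac{3471}{263} \approx -13.198$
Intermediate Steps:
$J{\left(N \right)} = -3 - 3 N^{2}$ ($J{\left(N \right)} = -3 + N \left(-3\right) N = -3 + - 3 N N = -3 - 3 N^{2}$)
$\frac{J{\left(34 \right)}}{1841} \cdot 7 = \frac{-3 - 3 \cdot 34^{2}}{1841} \cdot 7 = \left(-3 - 3468\right) \frac{1}{1841} \cdot 7 = \left(-3471\right) \frac{1}{1841} \cdot 7 = \left(- \frac{3471}{1841}\right) 7 = - \frac{3471}{263}$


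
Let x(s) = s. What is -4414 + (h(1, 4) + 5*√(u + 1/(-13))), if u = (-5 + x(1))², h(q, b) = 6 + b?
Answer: -4404 + 15*√299/13 ≈ -4384.0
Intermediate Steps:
u = 16 (u = (-5 + 1)² = (-4)² = 16)
-4414 + (h(1, 4) + 5*√(u + 1/(-13))) = -4414 + ((6 + 4) + 5*√(16 + 1/(-13))) = -4414 + (10 + 5*√(16 + 1*(-1/13))) = -4414 + (10 + 5*√(16 - 1/13)) = -4414 + (10 + 5*√(207/13)) = -4414 + (10 + 5*(3*√299/13)) = -4414 + (10 + 15*√299/13) = -4404 + 15*√299/13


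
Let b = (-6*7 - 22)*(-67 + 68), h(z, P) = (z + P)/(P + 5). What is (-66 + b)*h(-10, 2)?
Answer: 1040/7 ≈ 148.57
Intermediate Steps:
h(z, P) = (P + z)/(5 + P)
b = -64 (b = (-42 - 22)*1 = -64*1 = -64)
(-66 + b)*h(-10, 2) = (-66 - 64)*((2 - 10)/(5 + 2)) = -130*(-8)/7 = -130*(-8/7) = 1040/7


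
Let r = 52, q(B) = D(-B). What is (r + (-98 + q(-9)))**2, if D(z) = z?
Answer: 1369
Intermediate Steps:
q(B) = -B
(r + (-98 + q(-9)))**2 = (52 + (-98 - 1*(-9)))**2 = (52 + (-98 + 9))**2 = (52 - 89)**2 = (-37)**2 = 1369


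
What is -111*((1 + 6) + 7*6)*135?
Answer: -734265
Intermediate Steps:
-111*((1 + 6) + 7*6)*135 = -111*(7 + 42)*135 = -111*49*135 = -5439*135 = -734265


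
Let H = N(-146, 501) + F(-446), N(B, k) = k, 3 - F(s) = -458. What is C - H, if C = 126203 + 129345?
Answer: 254586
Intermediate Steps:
F(s) = 461 (F(s) = 3 - 1*(-458) = 3 + 458 = 461)
C = 255548
H = 962 (H = 501 + 461 = 962)
C - H = 255548 - 1*962 = 255548 - 962 = 254586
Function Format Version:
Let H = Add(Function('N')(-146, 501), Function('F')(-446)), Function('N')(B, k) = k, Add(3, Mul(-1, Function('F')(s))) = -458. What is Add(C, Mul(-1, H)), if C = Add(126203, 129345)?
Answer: 254586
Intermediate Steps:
Function('F')(s) = 461 (Function('F')(s) = Add(3, Mul(-1, -458)) = Add(3, 458) = 461)
C = 255548
H = 962 (H = Add(501, 461) = 962)
Add(C, Mul(-1, H)) = Add(255548, Mul(-1, 962)) = Add(255548, -962) = 254586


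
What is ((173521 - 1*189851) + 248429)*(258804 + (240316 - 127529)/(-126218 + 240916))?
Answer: 6889722800111921/114698 ≈ 6.0068e+10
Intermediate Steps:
((173521 - 1*189851) + 248429)*(258804 + (240316 - 127529)/(-126218 + 240916)) = ((173521 - 189851) + 248429)*(258804 + 112787/114698) = (-16330 + 248429)*(258804 + 112787*(1/114698)) = 232099*(258804 + 112787/114698) = 232099*(29684413979/114698) = 6889722800111921/114698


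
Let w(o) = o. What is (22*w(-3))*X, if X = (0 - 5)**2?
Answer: -1650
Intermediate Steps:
X = 25 (X = (-5)**2 = 25)
(22*w(-3))*X = (22*(-3))*25 = -66*25 = -1650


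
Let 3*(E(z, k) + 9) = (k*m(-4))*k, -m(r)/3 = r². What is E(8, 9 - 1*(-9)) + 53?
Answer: -5140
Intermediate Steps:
m(r) = -3*r²
E(z, k) = -9 - 16*k² (E(z, k) = -9 + ((k*(-3*(-4)²))*k)/3 = -9 + ((k*(-3*16))*k)/3 = -9 + ((k*(-48))*k)/3 = -9 + ((-48*k)*k)/3 = -9 + (-48*k²)/3 = -9 - 16*k²)
E(8, 9 - 1*(-9)) + 53 = (-9 - 16*(9 - 1*(-9))²) + 53 = (-9 - 16*(9 + 9)²) + 53 = (-9 - 16*18²) + 53 = (-9 - 16*324) + 53 = (-9 - 5184) + 53 = -5193 + 53 = -5140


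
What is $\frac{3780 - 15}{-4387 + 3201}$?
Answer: $- \frac{3765}{1186} \approx -3.1745$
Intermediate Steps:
$\frac{3780 - 15}{-4387 + 3201} = \frac{3765}{-1186} = 3765 \left(- \frac{1}{1186}\right) = - \frac{3765}{1186}$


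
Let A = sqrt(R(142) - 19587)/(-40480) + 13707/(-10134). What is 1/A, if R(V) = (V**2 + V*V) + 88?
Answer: -702520998924800/950206081123099 + 12830905120*sqrt(20829)/950206081123099 ≈ -0.73739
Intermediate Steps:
R(V) = 88 + 2*V**2 (R(V) = (V**2 + V**2) + 88 = 2*V**2 + 88 = 88 + 2*V**2)
A = -1523/1126 - sqrt(20829)/40480 (A = sqrt((88 + 2*142**2) - 19587)/(-40480) + 13707/(-10134) = sqrt((88 + 2*20164) - 19587)*(-1/40480) + 13707*(-1/10134) = sqrt((88 + 40328) - 19587)*(-1/40480) - 1523/1126 = sqrt(40416 - 19587)*(-1/40480) - 1523/1126 = sqrt(20829)*(-1/40480) - 1523/1126 = -sqrt(20829)/40480 - 1523/1126 = -1523/1126 - sqrt(20829)/40480 ≈ -1.3561)
1/A = 1/(-1523/1126 - sqrt(20829)/40480)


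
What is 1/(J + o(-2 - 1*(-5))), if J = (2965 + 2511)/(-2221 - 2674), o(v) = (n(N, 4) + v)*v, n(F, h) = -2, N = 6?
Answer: 4895/9209 ≈ 0.53155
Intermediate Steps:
o(v) = v*(-2 + v) (o(v) = (-2 + v)*v = v*(-2 + v))
J = -5476/4895 (J = 5476/(-4895) = 5476*(-1/4895) = -5476/4895 ≈ -1.1187)
1/(J + o(-2 - 1*(-5))) = 1/(-5476/4895 + (-2 - 1*(-5))*(-2 + (-2 - 1*(-5)))) = 1/(-5476/4895 + (-2 + 5)*(-2 + (-2 + 5))) = 1/(-5476/4895 + 3*(-2 + 3)) = 1/(-5476/4895 + 3*1) = 1/(-5476/4895 + 3) = 1/(9209/4895) = 4895/9209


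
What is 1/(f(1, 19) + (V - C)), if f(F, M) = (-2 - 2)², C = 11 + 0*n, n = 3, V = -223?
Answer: -1/218 ≈ -0.0045872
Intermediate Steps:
C = 11 (C = 11 + 0*3 = 11 + 0 = 11)
f(F, M) = 16 (f(F, M) = (-4)² = 16)
1/(f(1, 19) + (V - C)) = 1/(16 + (-223 - 1*11)) = 1/(16 + (-223 - 11)) = 1/(16 - 234) = 1/(-218) = -1/218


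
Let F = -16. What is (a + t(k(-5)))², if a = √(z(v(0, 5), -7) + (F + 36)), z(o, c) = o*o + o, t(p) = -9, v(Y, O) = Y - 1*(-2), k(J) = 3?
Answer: (9 - √26)² ≈ 15.218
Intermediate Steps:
v(Y, O) = 2 + Y (v(Y, O) = Y + 2 = 2 + Y)
z(o, c) = o + o² (z(o, c) = o² + o = o + o²)
a = √26 (a = √((2 + 0)*(1 + (2 + 0)) + (-16 + 36)) = √(2*(1 + 2) + 20) = √(2*3 + 20) = √(6 + 20) = √26 ≈ 5.0990)
(a + t(k(-5)))² = (√26 - 9)² = (-9 + √26)²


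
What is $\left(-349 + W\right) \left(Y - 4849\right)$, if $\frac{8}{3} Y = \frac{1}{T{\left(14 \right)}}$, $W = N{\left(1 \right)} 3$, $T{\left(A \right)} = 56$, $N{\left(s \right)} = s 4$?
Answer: $\frac{732081613}{448} \approx 1.6341 \cdot 10^{6}$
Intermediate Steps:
$N{\left(s \right)} = 4 s$
$W = 12$ ($W = 4 \cdot 1 \cdot 3 = 4 \cdot 3 = 12$)
$Y = \frac{3}{448}$ ($Y = \frac{3}{8 \cdot 56} = \frac{3}{8} \cdot \frac{1}{56} = \frac{3}{448} \approx 0.0066964$)
$\left(-349 + W\right) \left(Y - 4849\right) = \left(-349 + 12\right) \left(\frac{3}{448} - 4849\right) = \left(-337\right) \left(- \frac{2172349}{448}\right) = \frac{732081613}{448}$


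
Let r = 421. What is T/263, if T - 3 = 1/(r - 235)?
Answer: 559/48918 ≈ 0.011427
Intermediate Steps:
T = 559/186 (T = 3 + 1/(421 - 235) = 3 + 1/186 = 559/186 ≈ 3.0054)
T/263 = (559/186)/263 = (559/186)*(1/263) = 559/48918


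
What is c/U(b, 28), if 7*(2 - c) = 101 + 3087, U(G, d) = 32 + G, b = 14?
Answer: -69/7 ≈ -9.8571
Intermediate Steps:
c = -3174/7 (c = 2 - (101 + 3087)/7 = 2 - ⅐*3188 = 2 - 3188/7 = -3174/7 ≈ -453.43)
c/U(b, 28) = -3174/(7*(32 + 14)) = -3174/7/46 = -3174/7*1/46 = -69/7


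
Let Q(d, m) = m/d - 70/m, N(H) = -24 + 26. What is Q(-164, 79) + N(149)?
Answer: 8191/12956 ≈ 0.63222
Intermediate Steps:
N(H) = 2
Q(d, m) = -70/m + m/d
Q(-164, 79) + N(149) = (-70/79 + 79/(-164)) + 2 = (-70*1/79 + 79*(-1/164)) + 2 = (-70/79 - 79/164) + 2 = -17721/12956 + 2 = 8191/12956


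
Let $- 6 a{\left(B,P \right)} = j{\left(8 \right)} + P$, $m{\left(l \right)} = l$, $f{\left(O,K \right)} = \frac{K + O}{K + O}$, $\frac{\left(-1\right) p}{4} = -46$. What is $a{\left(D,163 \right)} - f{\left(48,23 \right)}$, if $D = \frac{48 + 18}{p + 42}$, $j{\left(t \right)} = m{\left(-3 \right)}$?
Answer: $- \frac{83}{3} \approx -27.667$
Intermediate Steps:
$p = 184$ ($p = \left(-4\right) \left(-46\right) = 184$)
$f{\left(O,K \right)} = 1$
$j{\left(t \right)} = -3$
$D = \frac{33}{113}$ ($D = \frac{48 + 18}{184 + 42} = \frac{66}{226} = 66 \cdot \frac{1}{226} = \frac{33}{113} \approx 0.29204$)
$a{\left(B,P \right)} = \frac{1}{2} - \frac{P}{6}$ ($a{\left(B,P \right)} = - \frac{-3 + P}{6} = \frac{1}{2} - \frac{P}{6}$)
$a{\left(D,163 \right)} - f{\left(48,23 \right)} = \left(\frac{1}{2} - \frac{163}{6}\right) - 1 = - \frac{80}{3} - 1 = - \frac{83}{3}$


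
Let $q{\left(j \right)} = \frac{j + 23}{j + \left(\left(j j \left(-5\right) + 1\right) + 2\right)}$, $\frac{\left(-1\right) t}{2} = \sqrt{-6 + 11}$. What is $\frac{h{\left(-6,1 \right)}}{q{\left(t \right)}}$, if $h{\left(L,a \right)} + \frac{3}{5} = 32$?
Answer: $- \frac{353407}{2545} - \frac{7536 \sqrt{5}}{509} \approx -171.97$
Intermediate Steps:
$h{\left(L,a \right)} = \frac{157}{5}$ ($h{\left(L,a \right)} = - \frac{3}{5} + 32 = \frac{157}{5}$)
$t = - 2 \sqrt{5}$ ($t = - 2 \sqrt{-6 + 11} = - 2 \sqrt{5} \approx -4.4721$)
$q{\left(j \right)} = \frac{23 + j}{3 + j - 5 j^{2}}$ ($q{\left(j \right)} = \frac{23 + j}{j + \left(\left(j^{2} \left(-5\right) + 1\right) + 2\right)} = \frac{23 + j}{j + \left(\left(- 5 j^{2} + 1\right) + 2\right)} = \frac{23 + j}{j + \left(\left(1 - 5 j^{2}\right) + 2\right)} = \frac{23 + j}{j - \left(-3 + 5 j^{2}\right)} = \frac{23 + j}{3 + j - 5 j^{2}}$)
$\frac{h{\left(-6,1 \right)}}{q{\left(t \right)}} = \frac{157}{5 \frac{23 - 2 \sqrt{5}}{3 - 2 \sqrt{5} - 5 \left(- 2 \sqrt{5}\right)^{2}}} = \frac{157}{5 \frac{23 - 2 \sqrt{5}}{3 - 2 \sqrt{5} - 100}} = \frac{157}{5 \frac{23 - 2 \sqrt{5}}{-97 - 2 \sqrt{5}}} = \frac{157 \frac{-97 - 2 \sqrt{5}}{23 - 2 \sqrt{5}}}{5} = \frac{157 \left(-97 - 2 \sqrt{5}\right)}{5 \left(23 - 2 \sqrt{5}\right)}$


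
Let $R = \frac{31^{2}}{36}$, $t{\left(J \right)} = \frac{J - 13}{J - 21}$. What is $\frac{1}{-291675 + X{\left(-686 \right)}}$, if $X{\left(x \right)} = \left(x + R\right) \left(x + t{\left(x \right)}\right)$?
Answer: $\frac{252}{40309105} \approx 6.2517 \cdot 10^{-6}$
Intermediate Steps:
$t{\left(J \right)} = \frac{-13 + J}{-21 + J}$
$R = \frac{961}{36}$ ($R = 961 \cdot \frac{1}{36} = \frac{961}{36} \approx 26.694$)
$X{\left(x \right)} = \left(\frac{961}{36} + x\right) \left(x + \frac{-13 + x}{-21 + x}\right)$ ($X{\left(x \right)} = \left(x + \frac{961}{36}\right) \left(x + \frac{-13 + x}{-21 + x}\right) = \left(\frac{961}{36} + x\right) \left(x + \frac{-13 + x}{-21 + x}\right)$)
$\frac{1}{-291675 + X{\left(-686 \right)}} = \frac{1}{-291675 + \frac{-12493 - -13505968 + 36 \left(-686\right)^{3} + 241 \left(-686\right)^{2}}{36 \left(-21 - 686\right)}} = \frac{1}{-291675 + \frac{-12493 + 13505968 + 36 \left(-322828856\right) + 241 \cdot 470596}{36 \left(-707\right)}} = \frac{1}{-291675 + \frac{1}{36} \left(- \frac{1}{707}\right) \left(-12493 + 13505968 - 11621838816 + 113413636\right)} = \frac{1}{-291675 + \frac{1}{36} \left(- \frac{1}{707}\right) \left(-11494931705\right)} = \frac{1}{-291675 + \frac{113811205}{252}} = \frac{1}{\frac{40309105}{252}} = \frac{252}{40309105}$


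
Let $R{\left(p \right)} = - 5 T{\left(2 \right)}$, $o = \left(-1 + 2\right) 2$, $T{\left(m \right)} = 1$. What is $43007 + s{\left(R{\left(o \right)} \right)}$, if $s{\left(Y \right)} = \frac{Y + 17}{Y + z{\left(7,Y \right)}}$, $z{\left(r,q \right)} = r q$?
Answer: $\frac{430067}{10} \approx 43007.0$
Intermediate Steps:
$z{\left(r,q \right)} = q r$
$o = 2$ ($o = 1 \cdot 2 = 2$)
$R{\left(p \right)} = -5$ ($R{\left(p \right)} = \left(-5\right) 1 = -5$)
$s{\left(Y \right)} = \frac{17 + Y}{8 Y}$ ($s{\left(Y \right)} = \frac{Y + 17}{Y + Y 7} = \frac{17 + Y}{Y + 7 Y} = \frac{17 + Y}{8 Y}$)
$43007 + s{\left(R{\left(o \right)} \right)} = 43007 + \frac{17 - 5}{8 \left(-5\right)} = 43007 + \frac{1}{8} \left(- \frac{1}{5}\right) 12 = 43007 - \frac{3}{10} = \frac{430067}{10}$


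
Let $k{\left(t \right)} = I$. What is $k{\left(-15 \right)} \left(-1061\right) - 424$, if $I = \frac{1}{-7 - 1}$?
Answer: $- \frac{2331}{8} \approx -291.38$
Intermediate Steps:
$I = - \frac{1}{8}$ ($I = \frac{1}{-8} = - \frac{1}{8} \approx -0.125$)
$k{\left(t \right)} = - \frac{1}{8}$
$k{\left(-15 \right)} \left(-1061\right) - 424 = \left(- \frac{1}{8}\right) \left(-1061\right) - 424 = \frac{1061}{8} - 424 = - \frac{2331}{8}$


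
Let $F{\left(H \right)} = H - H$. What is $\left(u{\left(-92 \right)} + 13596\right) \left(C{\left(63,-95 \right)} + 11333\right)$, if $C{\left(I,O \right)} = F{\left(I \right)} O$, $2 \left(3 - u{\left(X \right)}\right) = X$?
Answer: $154638785$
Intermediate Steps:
$F{\left(H \right)} = 0$
$u{\left(X \right)} = 3 - \frac{X}{2}$
$C{\left(I,O \right)} = 0$ ($C{\left(I,O \right)} = 0 O = 0$)
$\left(u{\left(-92 \right)} + 13596\right) \left(C{\left(63,-95 \right)} + 11333\right) = \left(\left(3 - -46\right) + 13596\right) \left(0 + 11333\right) = \left(\left(3 + 46\right) + 13596\right) 11333 = \left(49 + 13596\right) 11333 = 13645 \cdot 11333 = 154638785$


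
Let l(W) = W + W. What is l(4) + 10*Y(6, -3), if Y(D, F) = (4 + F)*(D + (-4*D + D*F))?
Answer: -352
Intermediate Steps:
l(W) = 2*W
Y(D, F) = (4 + F)*(-3*D + D*F)
l(4) + 10*Y(6, -3) = 2*4 + 10*(6*(-12 - 3 + (-3)**2)) = 8 + 10*(6*(-12 - 3 + 9)) = 8 + 10*(6*(-6)) = 8 + 10*(-36) = 8 - 360 = -352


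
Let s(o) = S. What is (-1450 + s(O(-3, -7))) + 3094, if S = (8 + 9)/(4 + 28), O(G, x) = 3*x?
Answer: 52625/32 ≈ 1644.5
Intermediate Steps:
S = 17/32 ≈ 0.53125
s(o) = 17/32
(-1450 + s(O(-3, -7))) + 3094 = (-1450 + 17/32) + 3094 = -46383/32 + 3094 = 52625/32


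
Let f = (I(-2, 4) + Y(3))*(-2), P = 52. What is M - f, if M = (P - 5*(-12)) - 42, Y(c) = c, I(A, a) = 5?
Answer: 86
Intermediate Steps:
f = -16 (f = (5 + 3)*(-2) = 8*(-2) = -16)
M = 70 (M = (52 - 5*(-12)) - 42 = (52 + 60) - 42 = 112 - 42 = 70)
M - f = 70 - 1*(-16) = 70 + 16 = 86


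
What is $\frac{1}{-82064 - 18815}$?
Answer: $- \frac{1}{100879} \approx -9.9129 \cdot 10^{-6}$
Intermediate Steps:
$\frac{1}{-82064 - 18815} = \frac{1}{-100879} = - \frac{1}{100879}$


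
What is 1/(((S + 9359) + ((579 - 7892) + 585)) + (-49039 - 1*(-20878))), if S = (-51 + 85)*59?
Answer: -1/23524 ≈ -4.2510e-5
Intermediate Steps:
S = 2006 (S = 34*59 = 2006)
1/(((S + 9359) + ((579 - 7892) + 585)) + (-49039 - 1*(-20878))) = 1/(((2006 + 9359) + ((579 - 7892) + 585)) + (-49039 - 1*(-20878))) = 1/((11365 + (-7313 + 585)) + (-49039 + 20878)) = 1/((11365 - 6728) - 28161) = 1/(4637 - 28161) = 1/(-23524) = -1/23524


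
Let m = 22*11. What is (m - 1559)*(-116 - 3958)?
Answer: 5365458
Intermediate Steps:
m = 242
(m - 1559)*(-116 - 3958) = (242 - 1559)*(-116 - 3958) = -1317*(-4074) = 5365458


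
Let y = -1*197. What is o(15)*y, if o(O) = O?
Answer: -2955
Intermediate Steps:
y = -197
o(15)*y = 15*(-197) = -2955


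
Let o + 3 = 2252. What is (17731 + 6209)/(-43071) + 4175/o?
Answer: 5999065/4612699 ≈ 1.3006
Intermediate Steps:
o = 2249 (o = -3 + 2252 = 2249)
(17731 + 6209)/(-43071) + 4175/o = (17731 + 6209)/(-43071) + 4175/2249 = 23940*(-1/43071) + 4175*(1/2249) = -1140/2051 + 4175/2249 = 5999065/4612699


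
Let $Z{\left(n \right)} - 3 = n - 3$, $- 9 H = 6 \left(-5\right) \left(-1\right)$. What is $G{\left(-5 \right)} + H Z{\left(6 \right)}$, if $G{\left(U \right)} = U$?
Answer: $-25$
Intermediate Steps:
$H = - \frac{10}{3}$ ($H = - \frac{6 \left(-5\right) \left(-1\right)}{9} = - \frac{\left(-30\right) \left(-1\right)}{9} = \left(- \frac{1}{9}\right) 30 = - \frac{10}{3} \approx -3.3333$)
$Z{\left(n \right)} = n$ ($Z{\left(n \right)} = 3 + \left(n - 3\right) = 3 + \left(-3 + n\right) = n$)
$G{\left(-5 \right)} + H Z{\left(6 \right)} = -5 - 20 = -25$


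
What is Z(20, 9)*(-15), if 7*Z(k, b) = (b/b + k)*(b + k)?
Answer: -1305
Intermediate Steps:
Z(k, b) = (1 + k)*(b + k)/7 (Z(k, b) = ((b/b + k)*(b + k))/7 = ((1 + k)*(b + k))/7 = (1 + k)*(b + k)/7)
Z(20, 9)*(-15) = ((⅐)*9 + (⅐)*20 + (⅐)*20² + (⅐)*9*20)*(-15) = (9/7 + 20/7 + (⅐)*400 + 180/7)*(-15) = (9/7 + 20/7 + 400/7 + 180/7)*(-15) = 87*(-15) = -1305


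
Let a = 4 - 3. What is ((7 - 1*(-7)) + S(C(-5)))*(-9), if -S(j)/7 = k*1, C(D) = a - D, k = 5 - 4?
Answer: -63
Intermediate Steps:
k = 1
a = 1
C(D) = 1 - D
S(j) = -7
((7 - 1*(-7)) + S(C(-5)))*(-9) = ((7 - 1*(-7)) - 7)*(-9) = ((7 + 7) - 7)*(-9) = (14 - 7)*(-9) = 7*(-9) = -63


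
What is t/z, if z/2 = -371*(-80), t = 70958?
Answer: 35479/29680 ≈ 1.1954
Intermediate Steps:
z = 59360 (z = 2*(-371*(-80)) = 2*29680 = 59360)
t/z = 70958/59360 = 70958*(1/59360) = 35479/29680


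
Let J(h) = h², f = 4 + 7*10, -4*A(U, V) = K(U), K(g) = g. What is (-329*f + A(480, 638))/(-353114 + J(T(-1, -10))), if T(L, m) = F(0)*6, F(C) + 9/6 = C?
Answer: 24466/353033 ≈ 0.069302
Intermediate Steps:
F(C) = -3/2 + C
A(U, V) = -U/4
T(L, m) = -9 (T(L, m) = (-3/2 + 0)*6 = -3/2*6 = -9)
f = 74 (f = 4 + 70 = 74)
(-329*f + A(480, 638))/(-353114 + J(T(-1, -10))) = (-329*74 - ¼*480)/(-353114 + (-9)²) = (-24346 - 120)/(-353114 + 81) = -24466/(-353033) = -24466*(-1/353033) = 24466/353033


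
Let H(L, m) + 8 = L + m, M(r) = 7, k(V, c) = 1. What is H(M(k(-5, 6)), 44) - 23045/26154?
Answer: 1101577/26154 ≈ 42.119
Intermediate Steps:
H(L, m) = -8 + L + m (H(L, m) = -8 + (L + m) = -8 + L + m)
H(M(k(-5, 6)), 44) - 23045/26154 = (-8 + 7 + 44) - 23045/26154 = 43 - 23045/26154 = 1101577/26154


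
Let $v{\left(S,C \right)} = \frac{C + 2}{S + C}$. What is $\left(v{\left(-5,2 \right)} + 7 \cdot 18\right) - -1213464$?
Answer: $\frac{3640766}{3} \approx 1.2136 \cdot 10^{6}$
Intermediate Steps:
$v{\left(S,C \right)} = \frac{2 + C}{C + S}$
$\left(v{\left(-5,2 \right)} + 7 \cdot 18\right) - -1213464 = \left(\frac{2 + 2}{2 - 5} + 7 \cdot 18\right) - -1213464 = \left(\frac{1}{-3} \cdot 4 + 126\right) + 1213464 = \left(\left(- \frac{1}{3}\right) 4 + 126\right) + 1213464 = \left(- \frac{4}{3} + 126\right) + 1213464 = \frac{374}{3} + 1213464 = \frac{3640766}{3}$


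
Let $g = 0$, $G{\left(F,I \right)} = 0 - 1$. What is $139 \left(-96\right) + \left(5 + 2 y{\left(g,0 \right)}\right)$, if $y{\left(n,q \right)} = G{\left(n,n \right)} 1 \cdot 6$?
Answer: $-13351$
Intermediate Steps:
$G{\left(F,I \right)} = -1$ ($G{\left(F,I \right)} = 0 - 1 = -1$)
$y{\left(n,q \right)} = -6$ ($y{\left(n,q \right)} = \left(-1\right) 1 \cdot 6 = \left(-1\right) 6 = -6$)
$139 \left(-96\right) + \left(5 + 2 y{\left(g,0 \right)}\right) = 139 \left(-96\right) + \left(5 + 2 \left(-6\right)\right) = -13344 + \left(5 - 12\right) = -13344 - 7 = -13351$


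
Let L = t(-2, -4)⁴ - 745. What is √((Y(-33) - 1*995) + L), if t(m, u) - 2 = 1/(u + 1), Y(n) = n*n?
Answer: I*√52106/9 ≈ 25.363*I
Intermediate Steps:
Y(n) = n²
t(m, u) = 2 + 1/(1 + u) (t(m, u) = 2 + 1/(u + 1) = 2 + 1/(1 + u))
L = -59720/81 (L = ((3 + 2*(-4))/(1 - 4))⁴ - 745 = ((3 - 8)/(-3))⁴ - 745 = (-⅓*(-5))⁴ - 745 = (5/3)⁴ - 745 = 625/81 - 745 = -59720/81 ≈ -737.28)
√((Y(-33) - 1*995) + L) = √(((-33)² - 1*995) - 59720/81) = √((1089 - 995) - 59720/81) = √(94 - 59720/81) = √(-52106/81) = I*√52106/9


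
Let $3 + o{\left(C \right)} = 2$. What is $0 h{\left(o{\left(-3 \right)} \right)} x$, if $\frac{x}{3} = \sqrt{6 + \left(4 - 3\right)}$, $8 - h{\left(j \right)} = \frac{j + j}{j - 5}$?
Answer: $0$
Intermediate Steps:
$o{\left(C \right)} = -1$ ($o{\left(C \right)} = -3 + 2 = -1$)
$h{\left(j \right)} = 8 - \frac{2 j}{-5 + j}$ ($h{\left(j \right)} = 8 - \frac{j + j}{j - 5} = 8 - \frac{2 j}{-5 + j}$)
$x = 3 \sqrt{7}$ ($x = 3 \sqrt{6 + \left(4 - 3\right)} = 3 \sqrt{6 + 1} = 3 \sqrt{7} \approx 7.9373$)
$0 h{\left(o{\left(-3 \right)} \right)} x = 0 \frac{2 \left(-20 + 3 \left(-1\right)\right)}{-5 - 1} \cdot 3 \sqrt{7} = 0 \frac{2 \left(-20 - 3\right)}{-6} \cdot 3 \sqrt{7} = 0 \cdot 2 \left(- \frac{1}{6}\right) \left(-23\right) 3 \sqrt{7} = 0 \cdot \frac{23}{3} \cdot 3 \sqrt{7} = 0 \cdot 3 \sqrt{7} = 0$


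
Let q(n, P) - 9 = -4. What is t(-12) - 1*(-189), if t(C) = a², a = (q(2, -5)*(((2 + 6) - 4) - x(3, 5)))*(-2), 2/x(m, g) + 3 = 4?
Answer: 589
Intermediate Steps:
x(m, g) = 2 (x(m, g) = 2/(-3 + 4) = 2/1 = 2*1 = 2)
q(n, P) = 5 (q(n, P) = 9 - 4 = 5)
a = -20 (a = (5*(((2 + 6) - 4) - 1*2))*(-2) = (5*((8 - 4) - 2))*(-2) = (5*(4 - 2))*(-2) = (5*2)*(-2) = 10*(-2) = -20)
t(C) = 400 (t(C) = (-20)² = 400)
t(-12) - 1*(-189) = 400 - 1*(-189) = 400 + 189 = 589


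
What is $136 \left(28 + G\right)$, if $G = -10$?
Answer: $2448$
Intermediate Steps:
$136 \left(28 + G\right) = 136 \left(28 - 10\right) = 136 \cdot 18 = 2448$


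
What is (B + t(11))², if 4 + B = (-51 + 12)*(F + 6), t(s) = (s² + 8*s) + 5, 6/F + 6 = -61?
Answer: 1887876/4489 ≈ 420.56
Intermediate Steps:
F = -6/67 (F = 6/(-6 - 61) = 6/(-67) = 6*(-1/67) = -6/67 ≈ -0.089552)
t(s) = 5 + s² + 8*s
B = -15712/67 (B = -4 + (-51 + 12)*(-6/67 + 6) = -4 - 39*396/67 = -4 - 15444/67 = -15712/67 ≈ -234.51)
(B + t(11))² = (-15712/67 + (5 + 11² + 8*11))² = (-15712/67 + (5 + 121 + 88))² = (-15712/67 + 214)² = (-1374/67)² = 1887876/4489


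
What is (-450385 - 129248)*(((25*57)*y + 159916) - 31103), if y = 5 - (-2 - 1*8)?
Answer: -87053921004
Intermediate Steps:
y = 15 (y = 5 - (-2 - 8) = 5 - 1*(-10) = 5 + 10 = 15)
(-450385 - 129248)*(((25*57)*y + 159916) - 31103) = (-450385 - 129248)*(((25*57)*15 + 159916) - 31103) = -579633*((1425*15 + 159916) - 31103) = -579633*((21375 + 159916) - 31103) = -579633*(181291 - 31103) = -579633*150188 = -87053921004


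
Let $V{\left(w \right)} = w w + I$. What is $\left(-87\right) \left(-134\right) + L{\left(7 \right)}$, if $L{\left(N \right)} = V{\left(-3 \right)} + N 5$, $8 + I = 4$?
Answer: $11698$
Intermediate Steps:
$I = -4$ ($I = -8 + 4 = -4$)
$V{\left(w \right)} = -4 + w^{2}$ ($V{\left(w \right)} = w w - 4 = w^{2} - 4 = -4 + w^{2}$)
$L{\left(N \right)} = 5 + 5 N$ ($L{\left(N \right)} = \left(-4 + \left(-3\right)^{2}\right) + N 5 = \left(-4 + 9\right) + 5 N = 5 + 5 N$)
$\left(-87\right) \left(-134\right) + L{\left(7 \right)} = \left(-87\right) \left(-134\right) + \left(5 + 5 \cdot 7\right) = 11658 + \left(5 + 35\right) = 11658 + 40 = 11698$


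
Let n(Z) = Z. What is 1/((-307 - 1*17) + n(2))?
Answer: -1/322 ≈ -0.0031056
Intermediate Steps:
1/((-307 - 1*17) + n(2)) = 1/((-307 - 1*17) + 2) = 1/((-307 - 17) + 2) = 1/(-324 + 2) = 1/(-322) = -1/322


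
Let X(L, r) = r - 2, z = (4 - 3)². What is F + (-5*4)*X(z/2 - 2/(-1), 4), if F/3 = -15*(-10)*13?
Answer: 5810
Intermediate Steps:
z = 1 (z = 1² = 1)
F = 5850 (F = 3*(-15*(-10)*13) = 3*(150*13) = 3*1950 = 5850)
X(L, r) = -2 + r
F + (-5*4)*X(z/2 - 2/(-1), 4) = 5850 + (-5*4)*(-2 + 4) = 5850 - 20*2 = 5850 - 40 = 5810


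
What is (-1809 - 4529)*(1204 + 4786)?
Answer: -37964620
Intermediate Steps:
(-1809 - 4529)*(1204 + 4786) = -6338*5990 = -37964620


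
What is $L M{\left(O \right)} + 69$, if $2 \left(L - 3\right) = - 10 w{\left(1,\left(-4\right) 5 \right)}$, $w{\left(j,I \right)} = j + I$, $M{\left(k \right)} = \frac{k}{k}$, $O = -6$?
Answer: $167$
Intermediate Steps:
$M{\left(k \right)} = 1$
$w{\left(j,I \right)} = I + j$
$L = 98$ ($L = 3 + \frac{\left(-10\right) \left(\left(-4\right) 5 + 1\right)}{2} = 3 + \frac{\left(-10\right) \left(-20 + 1\right)}{2} = 3 + \frac{\left(-10\right) \left(-19\right)}{2} = 3 + \frac{1}{2} \cdot 190 = 3 + 95 = 98$)
$L M{\left(O \right)} + 69 = 98 \cdot 1 + 69 = 98 + 69 = 167$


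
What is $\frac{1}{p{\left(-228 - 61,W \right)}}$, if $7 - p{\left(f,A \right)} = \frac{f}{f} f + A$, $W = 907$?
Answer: $- \frac{1}{611} \approx -0.0016367$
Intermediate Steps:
$p{\left(f,A \right)} = 7 - A - f$ ($p{\left(f,A \right)} = 7 - \left(\frac{f}{f} f + A\right) = 7 - \left(1 f + A\right) = 7 - \left(f + A\right) = 7 - \left(A + f\right) = 7 - A - f$)
$\frac{1}{p{\left(-228 - 61,W \right)}} = \frac{1}{7 - 907 - \left(-228 - 61\right)} = \frac{1}{7 - 907 - -289} = \frac{1}{7 - 907 + 289} = \frac{1}{-611} = - \frac{1}{611}$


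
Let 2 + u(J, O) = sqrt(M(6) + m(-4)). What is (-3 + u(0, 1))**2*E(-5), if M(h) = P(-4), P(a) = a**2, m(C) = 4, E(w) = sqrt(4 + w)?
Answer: I*(5 - 2*sqrt(5))**2 ≈ 0.27864*I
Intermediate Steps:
M(h) = 16 (M(h) = (-4)**2 = 16)
u(J, O) = -2 + 2*sqrt(5) (u(J, O) = -2 + sqrt(16 + 4) = -2 + sqrt(20) = -2 + 2*sqrt(5))
(-3 + u(0, 1))**2*E(-5) = (-3 + (-2 + 2*sqrt(5)))**2*sqrt(4 - 5) = (-5 + 2*sqrt(5))**2*sqrt(-1) = (-5 + 2*sqrt(5))**2*I = I*(-5 + 2*sqrt(5))**2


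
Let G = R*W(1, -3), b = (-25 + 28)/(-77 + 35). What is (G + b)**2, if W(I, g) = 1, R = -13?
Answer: 33489/196 ≈ 170.86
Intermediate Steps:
b = -1/14 (b = 3/(-42) = 3*(-1/42) = -1/14 ≈ -0.071429)
G = -13 (G = -13*1 = -13)
(G + b)**2 = (-13 - 1/14)**2 = (-183/14)**2 = 33489/196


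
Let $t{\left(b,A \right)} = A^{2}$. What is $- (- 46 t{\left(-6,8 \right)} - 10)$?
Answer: $2954$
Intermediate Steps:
$- (- 46 t{\left(-6,8 \right)} - 10) = - (- 46 \cdot 8^{2} - 10) = - (\left(-46\right) 64 - 10) = - (-2944 - 10) = \left(-1\right) \left(-2954\right) = 2954$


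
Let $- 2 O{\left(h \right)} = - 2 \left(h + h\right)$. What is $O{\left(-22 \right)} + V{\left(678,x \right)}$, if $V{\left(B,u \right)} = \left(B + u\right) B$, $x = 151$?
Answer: $562018$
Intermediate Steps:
$V{\left(B,u \right)} = B \left(B + u\right)$
$O{\left(h \right)} = 2 h$ ($O{\left(h \right)} = - \frac{\left(-2\right) \left(h + h\right)}{2} = - \frac{\left(-2\right) 2 h}{2} = - \frac{\left(-4\right) h}{2} = 2 h$)
$O{\left(-22 \right)} + V{\left(678,x \right)} = 2 \left(-22\right) + 678 \left(678 + 151\right) = -44 + 678 \cdot 829 = -44 + 562062 = 562018$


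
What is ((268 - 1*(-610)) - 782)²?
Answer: 9216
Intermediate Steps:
((268 - 1*(-610)) - 782)² = ((268 + 610) - 782)² = (878 - 782)² = 96² = 9216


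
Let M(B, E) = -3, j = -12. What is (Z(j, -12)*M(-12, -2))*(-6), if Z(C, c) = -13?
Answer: -234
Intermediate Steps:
(Z(j, -12)*M(-12, -2))*(-6) = -13*(-3)*(-6) = 39*(-6) = -234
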